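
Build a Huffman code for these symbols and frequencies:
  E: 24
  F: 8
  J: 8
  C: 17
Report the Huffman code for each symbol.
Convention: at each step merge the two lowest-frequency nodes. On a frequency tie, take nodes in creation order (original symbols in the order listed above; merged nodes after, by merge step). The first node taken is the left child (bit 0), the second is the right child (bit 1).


Huffman tree construction:
Step 1: Merge F(8) + J(8) = 16
Step 2: Merge (F+J)(16) + C(17) = 33
Step 3: Merge E(24) + ((F+J)+C)(33) = 57
Read each symbol's code off the tree from the root (left child = 0, right child = 1).

Codes:
  E: 0 (length 1)
  F: 100 (length 3)
  J: 101 (length 3)
  C: 11 (length 2)
Average code length: 106/57 = 1.8596 bits/symbol


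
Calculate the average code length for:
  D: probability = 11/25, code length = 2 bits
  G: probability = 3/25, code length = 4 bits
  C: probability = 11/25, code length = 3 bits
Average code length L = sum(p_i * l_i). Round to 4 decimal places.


Weighted contributions p_i * l_i:
  D: (11/25) * 2 = 22/25
  G: (3/25) * 4 = 12/25
  C: (11/25) * 3 = 33/25
Sum = (22 + 12 + 33)/25 = 67/25

L = 67/25 = 2.6800 bits/symbol


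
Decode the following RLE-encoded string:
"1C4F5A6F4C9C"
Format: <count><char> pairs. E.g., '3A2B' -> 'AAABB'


Expanding each <count><char> pair:
  1C -> 'C'
  4F -> 'FFFF'
  5A -> 'AAAAA'
  6F -> 'FFFFFF'
  4C -> 'CCCC'
  9C -> 'CCCCCCCCC'

Decoded = CFFFFAAAAAFFFFFFCCCCCCCCCCCCC


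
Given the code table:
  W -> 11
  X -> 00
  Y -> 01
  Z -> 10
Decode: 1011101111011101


Decoding:
10 -> Z
11 -> W
10 -> Z
11 -> W
11 -> W
01 -> Y
11 -> W
01 -> Y


Result: ZWZWWYWY


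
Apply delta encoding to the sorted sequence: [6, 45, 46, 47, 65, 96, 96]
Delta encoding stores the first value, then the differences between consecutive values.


First value: 6
Deltas:
  45 - 6 = 39
  46 - 45 = 1
  47 - 46 = 1
  65 - 47 = 18
  96 - 65 = 31
  96 - 96 = 0


Delta encoded: [6, 39, 1, 1, 18, 31, 0]


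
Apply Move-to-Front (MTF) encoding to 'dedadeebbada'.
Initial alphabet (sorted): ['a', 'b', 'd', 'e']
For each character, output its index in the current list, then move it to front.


MTF encoding:
'd': index 2 in ['a', 'b', 'd', 'e'] -> ['d', 'a', 'b', 'e']
'e': index 3 in ['d', 'a', 'b', 'e'] -> ['e', 'd', 'a', 'b']
'd': index 1 in ['e', 'd', 'a', 'b'] -> ['d', 'e', 'a', 'b']
'a': index 2 in ['d', 'e', 'a', 'b'] -> ['a', 'd', 'e', 'b']
'd': index 1 in ['a', 'd', 'e', 'b'] -> ['d', 'a', 'e', 'b']
'e': index 2 in ['d', 'a', 'e', 'b'] -> ['e', 'd', 'a', 'b']
'e': index 0 in ['e', 'd', 'a', 'b'] -> ['e', 'd', 'a', 'b']
'b': index 3 in ['e', 'd', 'a', 'b'] -> ['b', 'e', 'd', 'a']
'b': index 0 in ['b', 'e', 'd', 'a'] -> ['b', 'e', 'd', 'a']
'a': index 3 in ['b', 'e', 'd', 'a'] -> ['a', 'b', 'e', 'd']
'd': index 3 in ['a', 'b', 'e', 'd'] -> ['d', 'a', 'b', 'e']
'a': index 1 in ['d', 'a', 'b', 'e'] -> ['a', 'd', 'b', 'e']


Output: [2, 3, 1, 2, 1, 2, 0, 3, 0, 3, 3, 1]


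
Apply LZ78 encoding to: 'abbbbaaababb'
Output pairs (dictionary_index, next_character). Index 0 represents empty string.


LZ78 encoding steps:
Dictionary: {0: ''}
Step 1: w='' (idx 0), next='a' -> output (0, 'a'), add 'a' as idx 1
Step 2: w='' (idx 0), next='b' -> output (0, 'b'), add 'b' as idx 2
Step 3: w='b' (idx 2), next='b' -> output (2, 'b'), add 'bb' as idx 3
Step 4: w='b' (idx 2), next='a' -> output (2, 'a'), add 'ba' as idx 4
Step 5: w='a' (idx 1), next='a' -> output (1, 'a'), add 'aa' as idx 5
Step 6: w='ba' (idx 4), next='b' -> output (4, 'b'), add 'bab' as idx 6
Step 7: w='b' (idx 2), end of input -> output (2, '')


Encoded: [(0, 'a'), (0, 'b'), (2, 'b'), (2, 'a'), (1, 'a'), (4, 'b'), (2, '')]


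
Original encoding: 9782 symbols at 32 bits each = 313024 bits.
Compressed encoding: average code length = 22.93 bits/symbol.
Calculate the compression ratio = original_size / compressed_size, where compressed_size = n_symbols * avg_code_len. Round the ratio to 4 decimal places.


original_size = n_symbols * orig_bits = 9782 * 32 = 313024 bits
compressed_size = n_symbols * avg_code_len = 9782 * 22.93 = 224301.26 bits
ratio = original_size / compressed_size = 313024 / 224301.26 = 1.3956

Compression ratio = 1.3956


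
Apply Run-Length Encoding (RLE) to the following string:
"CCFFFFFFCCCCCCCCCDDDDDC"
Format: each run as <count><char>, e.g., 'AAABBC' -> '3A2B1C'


Scanning runs left to right:
  i=0: run of 'C' x 2 -> '2C'
  i=2: run of 'F' x 6 -> '6F'
  i=8: run of 'C' x 9 -> '9C'
  i=17: run of 'D' x 5 -> '5D'
  i=22: run of 'C' x 1 -> '1C'

RLE = 2C6F9C5D1C


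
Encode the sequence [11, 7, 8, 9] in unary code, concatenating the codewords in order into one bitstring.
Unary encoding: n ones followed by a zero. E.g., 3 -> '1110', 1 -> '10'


Encode each number as n ones followed by a terminating 0:
  11 -> 111111111110 (12 bits)
  7 -> 11111110 (8 bits)
  8 -> 111111110 (9 bits)
  9 -> 1111111110 (10 bits)
Total length = 12 + 8 + 9 + 10 = 39 bits.

Unary([11, 7, 8, 9]) = 111111111110111111101111111101111111110 (39 bits)


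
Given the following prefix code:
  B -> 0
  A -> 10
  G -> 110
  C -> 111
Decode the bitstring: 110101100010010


Decoding step by step:
Bits 110 -> G
Bits 10 -> A
Bits 110 -> G
Bits 0 -> B
Bits 0 -> B
Bits 10 -> A
Bits 0 -> B
Bits 10 -> A


Decoded message: GAGBBABA


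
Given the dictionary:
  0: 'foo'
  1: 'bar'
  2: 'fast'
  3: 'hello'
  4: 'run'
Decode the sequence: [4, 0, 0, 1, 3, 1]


Look up each index in the dictionary:
  4 -> 'run'
  0 -> 'foo'
  0 -> 'foo'
  1 -> 'bar'
  3 -> 'hello'
  1 -> 'bar'

Decoded: "run foo foo bar hello bar"


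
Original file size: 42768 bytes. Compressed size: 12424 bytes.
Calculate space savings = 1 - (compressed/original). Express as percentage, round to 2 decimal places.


ratio = compressed/original = 12424/42768 = 0.290498
savings = 1 - ratio = 1 - 0.290498 = 0.709502
as a percentage: 0.709502 * 100 = 70.95%

Space savings = 1 - 12424/42768 = 70.95%


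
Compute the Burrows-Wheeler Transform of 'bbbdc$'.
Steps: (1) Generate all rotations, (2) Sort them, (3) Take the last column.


Rotations (sorted):
  0: $bbbdc -> last char: c
  1: bbbdc$ -> last char: $
  2: bbdc$b -> last char: b
  3: bdc$bb -> last char: b
  4: c$bbbd -> last char: d
  5: dc$bbb -> last char: b


BWT = c$bbdb


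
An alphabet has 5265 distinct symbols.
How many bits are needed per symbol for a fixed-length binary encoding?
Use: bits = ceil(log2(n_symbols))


log2(5265) = 12.3622
Bracket: 2^12 = 4096 < 5265 <= 2^13 = 8192
So ceil(log2(5265)) = 13

bits = ceil(log2(5265)) = ceil(12.3622) = 13 bits


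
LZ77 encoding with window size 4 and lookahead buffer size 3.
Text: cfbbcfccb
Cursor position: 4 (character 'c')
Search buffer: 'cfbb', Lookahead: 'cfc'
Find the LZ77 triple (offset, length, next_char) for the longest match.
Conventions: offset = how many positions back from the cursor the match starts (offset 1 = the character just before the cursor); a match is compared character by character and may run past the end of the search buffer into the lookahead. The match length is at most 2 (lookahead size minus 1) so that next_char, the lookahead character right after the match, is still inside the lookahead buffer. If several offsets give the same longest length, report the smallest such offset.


Try each offset into the search buffer:
  offset=1 (pos 3, char 'b'): match length 0
  offset=2 (pos 2, char 'b'): match length 0
  offset=3 (pos 1, char 'f'): match length 0
  offset=4 (pos 0, char 'c'): match length 2
Longest match has length 2 at offset 4.
next_char = character at position 4 + 2 = 6 -> 'c'

Best match: offset=4, length=2 (matching 'cf' starting at position 0)
LZ77 triple: (4, 2, 'c')


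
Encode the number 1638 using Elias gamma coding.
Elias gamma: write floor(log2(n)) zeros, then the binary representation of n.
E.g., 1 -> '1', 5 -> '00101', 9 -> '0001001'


num_bits = floor(log2(1638)) + 1 = 11
leading_zeros = num_bits - 1 = 10
binary(1638) = 11001100110

Elias gamma(1638) = '0000000000' + '11001100110' = 000000000011001100110 (21 bits)


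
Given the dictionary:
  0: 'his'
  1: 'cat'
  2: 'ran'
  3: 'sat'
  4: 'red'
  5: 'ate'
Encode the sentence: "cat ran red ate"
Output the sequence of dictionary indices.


Look up each word in the dictionary:
  'cat' -> 1
  'ran' -> 2
  'red' -> 4
  'ate' -> 5

Encoded: [1, 2, 4, 5]


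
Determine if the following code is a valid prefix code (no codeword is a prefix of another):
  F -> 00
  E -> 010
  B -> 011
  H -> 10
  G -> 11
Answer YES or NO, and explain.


Checking each pair (does one codeword prefix another?):
  F='00' vs E='010': no prefix
  F='00' vs B='011': no prefix
  F='00' vs H='10': no prefix
  F='00' vs G='11': no prefix
  E='010' vs F='00': no prefix
  E='010' vs B='011': no prefix
  E='010' vs H='10': no prefix
  E='010' vs G='11': no prefix
  B='011' vs F='00': no prefix
  B='011' vs E='010': no prefix
  B='011' vs H='10': no prefix
  B='011' vs G='11': no prefix
  H='10' vs F='00': no prefix
  H='10' vs E='010': no prefix
  H='10' vs B='011': no prefix
  H='10' vs G='11': no prefix
  G='11' vs F='00': no prefix
  G='11' vs E='010': no prefix
  G='11' vs B='011': no prefix
  G='11' vs H='10': no prefix
No violation found over all pairs.

YES -- this is a valid prefix code. No codeword is a prefix of any other codeword.


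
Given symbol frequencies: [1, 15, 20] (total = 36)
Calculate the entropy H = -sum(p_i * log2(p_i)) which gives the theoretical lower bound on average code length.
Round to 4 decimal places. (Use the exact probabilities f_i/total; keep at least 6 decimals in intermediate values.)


Per-symbol terms -p_i * log2(p_i) with p_i = f_i/36:
  p = 1/36 = 0.027778: log2(p) = -5.169925, -p*log2(p) = 0.143609
  p = 15/36 = 0.416667: log2(p) = -1.263034, -p*log2(p) = 0.526264
  p = 20/36 = 0.555556: log2(p) = -0.847997, -p*log2(p) = 0.471109
H = 0.143609 + 0.526264 + 0.471109 = 1.140982

H = 1.141 bits/symbol


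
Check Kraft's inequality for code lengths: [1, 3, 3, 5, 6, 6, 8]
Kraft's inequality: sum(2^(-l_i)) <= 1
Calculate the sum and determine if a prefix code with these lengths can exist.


Sum = 2^(-1) + 2^(-3) + 2^(-3) + 2^(-5) + 2^(-6) + 2^(-6) + 2^(-8)
    = 0.5 + 0.125 + 0.125 + 0.03125 + 0.015625 + 0.015625 + 0.00390625
    = 209/256 = 0.81640625
Since 0.81640625 <= 1, Kraft's inequality IS satisfied.
A prefix code with these lengths CAN exist.

Kraft sum = 0.81640625. Satisfied.


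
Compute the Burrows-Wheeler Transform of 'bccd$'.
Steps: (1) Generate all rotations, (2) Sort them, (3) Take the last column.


Rotations (sorted):
  0: $bccd -> last char: d
  1: bccd$ -> last char: $
  2: ccd$b -> last char: b
  3: cd$bc -> last char: c
  4: d$bcc -> last char: c


BWT = d$bcc


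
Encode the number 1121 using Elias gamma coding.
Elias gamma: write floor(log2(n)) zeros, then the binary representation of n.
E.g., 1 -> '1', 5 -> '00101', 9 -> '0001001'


num_bits = floor(log2(1121)) + 1 = 11
leading_zeros = num_bits - 1 = 10
binary(1121) = 10001100001

Elias gamma(1121) = '0000000000' + '10001100001' = 000000000010001100001 (21 bits)


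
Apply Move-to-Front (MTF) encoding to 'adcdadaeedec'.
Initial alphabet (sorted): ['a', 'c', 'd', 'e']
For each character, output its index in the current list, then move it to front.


MTF encoding:
'a': index 0 in ['a', 'c', 'd', 'e'] -> ['a', 'c', 'd', 'e']
'd': index 2 in ['a', 'c', 'd', 'e'] -> ['d', 'a', 'c', 'e']
'c': index 2 in ['d', 'a', 'c', 'e'] -> ['c', 'd', 'a', 'e']
'd': index 1 in ['c', 'd', 'a', 'e'] -> ['d', 'c', 'a', 'e']
'a': index 2 in ['d', 'c', 'a', 'e'] -> ['a', 'd', 'c', 'e']
'd': index 1 in ['a', 'd', 'c', 'e'] -> ['d', 'a', 'c', 'e']
'a': index 1 in ['d', 'a', 'c', 'e'] -> ['a', 'd', 'c', 'e']
'e': index 3 in ['a', 'd', 'c', 'e'] -> ['e', 'a', 'd', 'c']
'e': index 0 in ['e', 'a', 'd', 'c'] -> ['e', 'a', 'd', 'c']
'd': index 2 in ['e', 'a', 'd', 'c'] -> ['d', 'e', 'a', 'c']
'e': index 1 in ['d', 'e', 'a', 'c'] -> ['e', 'd', 'a', 'c']
'c': index 3 in ['e', 'd', 'a', 'c'] -> ['c', 'e', 'd', 'a']


Output: [0, 2, 2, 1, 2, 1, 1, 3, 0, 2, 1, 3]


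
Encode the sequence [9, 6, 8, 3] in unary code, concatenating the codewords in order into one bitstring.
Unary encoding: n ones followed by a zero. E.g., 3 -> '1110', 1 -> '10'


Encode each number as n ones followed by a terminating 0:
  9 -> 1111111110 (10 bits)
  6 -> 1111110 (7 bits)
  8 -> 111111110 (9 bits)
  3 -> 1110 (4 bits)
Total length = 10 + 7 + 9 + 4 = 30 bits.

Unary([9, 6, 8, 3]) = 111111111011111101111111101110 (30 bits)


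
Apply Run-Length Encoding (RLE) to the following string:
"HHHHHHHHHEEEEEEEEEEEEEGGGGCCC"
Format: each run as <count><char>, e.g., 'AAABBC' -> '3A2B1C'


Scanning runs left to right:
  i=0: run of 'H' x 9 -> '9H'
  i=9: run of 'E' x 13 -> '13E'
  i=22: run of 'G' x 4 -> '4G'
  i=26: run of 'C' x 3 -> '3C'

RLE = 9H13E4G3C


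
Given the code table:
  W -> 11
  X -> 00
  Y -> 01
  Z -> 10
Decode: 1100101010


Decoding:
11 -> W
00 -> X
10 -> Z
10 -> Z
10 -> Z


Result: WXZZZ


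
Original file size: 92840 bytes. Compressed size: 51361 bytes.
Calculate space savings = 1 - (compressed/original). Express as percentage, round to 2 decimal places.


ratio = compressed/original = 51361/92840 = 0.553221
savings = 1 - ratio = 1 - 0.553221 = 0.446779
as a percentage: 0.446779 * 100 = 44.68%

Space savings = 1 - 51361/92840 = 44.68%


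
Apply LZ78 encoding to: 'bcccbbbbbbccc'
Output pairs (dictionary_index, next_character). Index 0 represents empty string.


LZ78 encoding steps:
Dictionary: {0: ''}
Step 1: w='' (idx 0), next='b' -> output (0, 'b'), add 'b' as idx 1
Step 2: w='' (idx 0), next='c' -> output (0, 'c'), add 'c' as idx 2
Step 3: w='c' (idx 2), next='c' -> output (2, 'c'), add 'cc' as idx 3
Step 4: w='b' (idx 1), next='b' -> output (1, 'b'), add 'bb' as idx 4
Step 5: w='bb' (idx 4), next='b' -> output (4, 'b'), add 'bbb' as idx 5
Step 6: w='b' (idx 1), next='c' -> output (1, 'c'), add 'bc' as idx 6
Step 7: w='cc' (idx 3), end of input -> output (3, '')


Encoded: [(0, 'b'), (0, 'c'), (2, 'c'), (1, 'b'), (4, 'b'), (1, 'c'), (3, '')]


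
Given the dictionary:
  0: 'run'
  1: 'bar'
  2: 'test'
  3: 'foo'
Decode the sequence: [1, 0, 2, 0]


Look up each index in the dictionary:
  1 -> 'bar'
  0 -> 'run'
  2 -> 'test'
  0 -> 'run'

Decoded: "bar run test run"


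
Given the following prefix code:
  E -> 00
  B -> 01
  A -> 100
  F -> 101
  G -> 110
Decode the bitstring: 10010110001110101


Decoding step by step:
Bits 100 -> A
Bits 101 -> F
Bits 100 -> A
Bits 01 -> B
Bits 110 -> G
Bits 101 -> F


Decoded message: AFABGF


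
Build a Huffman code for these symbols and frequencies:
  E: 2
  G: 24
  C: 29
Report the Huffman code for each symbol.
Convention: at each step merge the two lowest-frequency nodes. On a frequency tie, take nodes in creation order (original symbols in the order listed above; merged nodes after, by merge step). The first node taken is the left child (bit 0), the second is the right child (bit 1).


Huffman tree construction:
Step 1: Merge E(2) + G(24) = 26
Step 2: Merge (E+G)(26) + C(29) = 55
Read each symbol's code off the tree from the root (left child = 0, right child = 1).

Codes:
  E: 00 (length 2)
  G: 01 (length 2)
  C: 1 (length 1)
Average code length: 81/55 = 1.4727 bits/symbol


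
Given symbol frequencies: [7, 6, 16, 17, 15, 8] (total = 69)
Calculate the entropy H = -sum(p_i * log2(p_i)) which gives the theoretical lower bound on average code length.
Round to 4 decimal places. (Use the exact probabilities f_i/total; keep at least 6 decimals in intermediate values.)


Per-symbol terms -p_i * log2(p_i) with p_i = f_i/69:
  p = 7/69 = 0.101449: log2(p) = -3.301170, -p*log2(p) = 0.334901
  p = 6/69 = 0.086957: log2(p) = -3.523562, -p*log2(p) = 0.306397
  p = 16/69 = 0.231884: log2(p) = -2.108524, -p*log2(p) = 0.488933
  p = 17/69 = 0.246377: log2(p) = -2.021062, -p*log2(p) = 0.497943
  p = 15/69 = 0.217391: log2(p) = -2.201634, -p*log2(p) = 0.478616
  p = 8/69 = 0.115942: log2(p) = -3.108524, -p*log2(p) = 0.360409
H = 0.334901 + 0.306397 + 0.488933 + 0.497943 + 0.478616 + 0.360409 = 2.467199

H = 2.4672 bits/symbol


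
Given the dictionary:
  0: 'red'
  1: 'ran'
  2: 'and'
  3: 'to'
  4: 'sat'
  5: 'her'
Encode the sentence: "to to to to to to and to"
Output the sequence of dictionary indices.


Look up each word in the dictionary:
  'to' -> 3
  'to' -> 3
  'to' -> 3
  'to' -> 3
  'to' -> 3
  'to' -> 3
  'and' -> 2
  'to' -> 3

Encoded: [3, 3, 3, 3, 3, 3, 2, 3]


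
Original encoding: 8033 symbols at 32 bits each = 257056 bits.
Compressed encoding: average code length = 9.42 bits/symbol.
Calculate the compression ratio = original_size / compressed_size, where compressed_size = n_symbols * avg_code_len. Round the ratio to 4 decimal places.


original_size = n_symbols * orig_bits = 8033 * 32 = 257056 bits
compressed_size = n_symbols * avg_code_len = 8033 * 9.42 = 75670.86 bits
ratio = original_size / compressed_size = 257056 / 75670.86 = 3.397

Compression ratio = 3.397


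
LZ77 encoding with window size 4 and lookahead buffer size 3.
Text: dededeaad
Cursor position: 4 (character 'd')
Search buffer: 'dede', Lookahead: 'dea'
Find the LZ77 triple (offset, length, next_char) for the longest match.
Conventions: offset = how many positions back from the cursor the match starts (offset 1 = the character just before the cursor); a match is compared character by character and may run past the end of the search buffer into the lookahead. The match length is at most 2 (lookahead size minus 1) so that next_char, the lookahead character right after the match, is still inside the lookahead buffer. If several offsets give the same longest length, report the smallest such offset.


Try each offset into the search buffer:
  offset=1 (pos 3, char 'e'): match length 0
  offset=2 (pos 2, char 'd'): match length 2
  offset=3 (pos 1, char 'e'): match length 0
  offset=4 (pos 0, char 'd'): match length 2
Longest match has length 2, found at offsets 2, 4; take the smallest, offset 2.
next_char = character at position 4 + 2 = 6 -> 'a'

Best match: offset=2, length=2 (matching 'de' starting at position 2)
LZ77 triple: (2, 2, 'a')


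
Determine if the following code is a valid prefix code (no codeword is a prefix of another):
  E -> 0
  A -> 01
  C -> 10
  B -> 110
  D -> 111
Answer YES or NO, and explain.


Checking each pair (does one codeword prefix another?):
  E='0' vs A='01': prefix -- VIOLATION

NO -- this is NOT a valid prefix code. E (0) is a prefix of A (01).


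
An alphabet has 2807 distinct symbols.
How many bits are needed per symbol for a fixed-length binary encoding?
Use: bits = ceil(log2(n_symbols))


log2(2807) = 11.4548
Bracket: 2^11 = 2048 < 2807 <= 2^12 = 4096
So ceil(log2(2807)) = 12

bits = ceil(log2(2807)) = ceil(11.4548) = 12 bits


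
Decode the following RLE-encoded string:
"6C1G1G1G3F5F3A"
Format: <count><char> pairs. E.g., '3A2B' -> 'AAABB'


Expanding each <count><char> pair:
  6C -> 'CCCCCC'
  1G -> 'G'
  1G -> 'G'
  1G -> 'G'
  3F -> 'FFF'
  5F -> 'FFFFF'
  3A -> 'AAA'

Decoded = CCCCCCGGGFFFFFFFFAAA


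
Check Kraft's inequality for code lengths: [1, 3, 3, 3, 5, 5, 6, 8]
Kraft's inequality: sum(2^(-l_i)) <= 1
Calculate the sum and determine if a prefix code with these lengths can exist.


Sum = 2^(-1) + 2^(-3) + 2^(-3) + 2^(-3) + 2^(-5) + 2^(-5) + 2^(-6) + 2^(-8)
    = 0.5 + 0.125 + 0.125 + 0.125 + 0.03125 + 0.03125 + 0.015625 + 0.00390625
    = 245/256 = 0.95703125
Since 0.95703125 <= 1, Kraft's inequality IS satisfied.
A prefix code with these lengths CAN exist.

Kraft sum = 0.95703125. Satisfied.


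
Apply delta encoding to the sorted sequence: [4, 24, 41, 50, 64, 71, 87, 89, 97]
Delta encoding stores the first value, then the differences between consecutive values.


First value: 4
Deltas:
  24 - 4 = 20
  41 - 24 = 17
  50 - 41 = 9
  64 - 50 = 14
  71 - 64 = 7
  87 - 71 = 16
  89 - 87 = 2
  97 - 89 = 8


Delta encoded: [4, 20, 17, 9, 14, 7, 16, 2, 8]


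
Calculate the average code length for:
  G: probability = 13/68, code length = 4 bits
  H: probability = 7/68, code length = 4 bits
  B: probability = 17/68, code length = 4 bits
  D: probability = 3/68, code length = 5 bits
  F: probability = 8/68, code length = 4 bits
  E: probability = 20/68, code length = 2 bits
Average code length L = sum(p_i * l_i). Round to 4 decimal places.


Weighted contributions p_i * l_i:
  G: (13/68) * 4 = 52/68
  H: (7/68) * 4 = 28/68
  B: (17/68) * 4 = 68/68
  D: (3/68) * 5 = 15/68
  F: (8/68) * 4 = 32/68
  E: (20/68) * 2 = 40/68
Sum = (52 + 28 + 68 + 15 + 32 + 40)/68 = 235/68

L = 235/68 = 3.4559 bits/symbol


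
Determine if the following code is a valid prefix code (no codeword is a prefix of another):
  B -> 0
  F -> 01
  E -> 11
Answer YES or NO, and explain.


Checking each pair (does one codeword prefix another?):
  B='0' vs F='01': prefix -- VIOLATION

NO -- this is NOT a valid prefix code. B (0) is a prefix of F (01).


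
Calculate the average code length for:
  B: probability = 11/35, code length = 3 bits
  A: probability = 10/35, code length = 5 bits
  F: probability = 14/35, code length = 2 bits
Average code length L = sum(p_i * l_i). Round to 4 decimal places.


Weighted contributions p_i * l_i:
  B: (11/35) * 3 = 33/35
  A: (10/35) * 5 = 50/35
  F: (14/35) * 2 = 28/35
Sum = (33 + 50 + 28)/35 = 111/35

L = 111/35 = 3.1714 bits/symbol


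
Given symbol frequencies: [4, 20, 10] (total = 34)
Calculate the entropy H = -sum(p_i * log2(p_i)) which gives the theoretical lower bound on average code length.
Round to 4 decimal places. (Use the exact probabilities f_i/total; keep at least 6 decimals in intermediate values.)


Per-symbol terms -p_i * log2(p_i) with p_i = f_i/34:
  p = 4/34 = 0.117647: log2(p) = -3.087463, -p*log2(p) = 0.363231
  p = 20/34 = 0.588235: log2(p) = -0.765535, -p*log2(p) = 0.450315
  p = 10/34 = 0.294118: log2(p) = -1.765535, -p*log2(p) = 0.519275
H = 0.363231 + 0.450315 + 0.519275 = 1.332821

H = 1.3328 bits/symbol


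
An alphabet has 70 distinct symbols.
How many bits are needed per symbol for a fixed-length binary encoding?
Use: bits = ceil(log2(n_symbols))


log2(70) = 6.1293
Bracket: 2^6 = 64 < 70 <= 2^7 = 128
So ceil(log2(70)) = 7

bits = ceil(log2(70)) = ceil(6.1293) = 7 bits


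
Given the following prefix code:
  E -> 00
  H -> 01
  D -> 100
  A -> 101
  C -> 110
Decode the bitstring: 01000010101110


Decoding step by step:
Bits 01 -> H
Bits 00 -> E
Bits 00 -> E
Bits 101 -> A
Bits 01 -> H
Bits 110 -> C


Decoded message: HEEAHC


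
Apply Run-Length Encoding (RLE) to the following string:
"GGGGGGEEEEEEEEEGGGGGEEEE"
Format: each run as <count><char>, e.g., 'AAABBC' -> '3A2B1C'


Scanning runs left to right:
  i=0: run of 'G' x 6 -> '6G'
  i=6: run of 'E' x 9 -> '9E'
  i=15: run of 'G' x 5 -> '5G'
  i=20: run of 'E' x 4 -> '4E'

RLE = 6G9E5G4E


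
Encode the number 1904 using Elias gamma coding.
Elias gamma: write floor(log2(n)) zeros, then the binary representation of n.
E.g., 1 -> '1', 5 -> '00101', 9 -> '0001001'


num_bits = floor(log2(1904)) + 1 = 11
leading_zeros = num_bits - 1 = 10
binary(1904) = 11101110000

Elias gamma(1904) = '0000000000' + '11101110000' = 000000000011101110000 (21 bits)


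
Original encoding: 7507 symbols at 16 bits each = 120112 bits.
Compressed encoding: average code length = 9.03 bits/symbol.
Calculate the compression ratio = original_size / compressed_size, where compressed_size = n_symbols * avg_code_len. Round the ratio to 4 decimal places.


original_size = n_symbols * orig_bits = 7507 * 16 = 120112 bits
compressed_size = n_symbols * avg_code_len = 7507 * 9.03 = 67788.21 bits
ratio = original_size / compressed_size = 120112 / 67788.21 = 1.7719

Compression ratio = 1.7719


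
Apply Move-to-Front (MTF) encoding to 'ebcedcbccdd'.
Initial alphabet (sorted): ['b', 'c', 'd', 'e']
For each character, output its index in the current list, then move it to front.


MTF encoding:
'e': index 3 in ['b', 'c', 'd', 'e'] -> ['e', 'b', 'c', 'd']
'b': index 1 in ['e', 'b', 'c', 'd'] -> ['b', 'e', 'c', 'd']
'c': index 2 in ['b', 'e', 'c', 'd'] -> ['c', 'b', 'e', 'd']
'e': index 2 in ['c', 'b', 'e', 'd'] -> ['e', 'c', 'b', 'd']
'd': index 3 in ['e', 'c', 'b', 'd'] -> ['d', 'e', 'c', 'b']
'c': index 2 in ['d', 'e', 'c', 'b'] -> ['c', 'd', 'e', 'b']
'b': index 3 in ['c', 'd', 'e', 'b'] -> ['b', 'c', 'd', 'e']
'c': index 1 in ['b', 'c', 'd', 'e'] -> ['c', 'b', 'd', 'e']
'c': index 0 in ['c', 'b', 'd', 'e'] -> ['c', 'b', 'd', 'e']
'd': index 2 in ['c', 'b', 'd', 'e'] -> ['d', 'c', 'b', 'e']
'd': index 0 in ['d', 'c', 'b', 'e'] -> ['d', 'c', 'b', 'e']


Output: [3, 1, 2, 2, 3, 2, 3, 1, 0, 2, 0]


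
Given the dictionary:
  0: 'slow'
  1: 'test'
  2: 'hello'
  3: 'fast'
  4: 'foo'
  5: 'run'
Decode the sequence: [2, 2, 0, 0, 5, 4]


Look up each index in the dictionary:
  2 -> 'hello'
  2 -> 'hello'
  0 -> 'slow'
  0 -> 'slow'
  5 -> 'run'
  4 -> 'foo'

Decoded: "hello hello slow slow run foo"


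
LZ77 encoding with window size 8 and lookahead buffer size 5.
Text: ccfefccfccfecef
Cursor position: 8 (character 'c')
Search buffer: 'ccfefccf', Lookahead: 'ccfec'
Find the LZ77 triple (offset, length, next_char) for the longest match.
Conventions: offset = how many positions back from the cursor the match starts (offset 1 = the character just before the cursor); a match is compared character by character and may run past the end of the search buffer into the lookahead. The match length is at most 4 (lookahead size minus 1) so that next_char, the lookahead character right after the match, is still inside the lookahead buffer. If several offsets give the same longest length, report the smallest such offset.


Try each offset into the search buffer:
  offset=1 (pos 7, char 'f'): match length 0
  offset=2 (pos 6, char 'c'): match length 1
  offset=3 (pos 5, char 'c'): match length 3
  offset=4 (pos 4, char 'f'): match length 0
  offset=5 (pos 3, char 'e'): match length 0
  offset=6 (pos 2, char 'f'): match length 0
  offset=7 (pos 1, char 'c'): match length 1
  offset=8 (pos 0, char 'c'): match length 4
Longest match has length 4 at offset 8.
next_char = character at position 8 + 4 = 12 -> 'c'

Best match: offset=8, length=4 (matching 'ccfe' starting at position 0)
LZ77 triple: (8, 4, 'c')


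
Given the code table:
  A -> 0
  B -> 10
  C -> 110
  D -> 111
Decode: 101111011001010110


Decoding:
10 -> B
111 -> D
10 -> B
110 -> C
0 -> A
10 -> B
10 -> B
110 -> C


Result: BDBCABBC


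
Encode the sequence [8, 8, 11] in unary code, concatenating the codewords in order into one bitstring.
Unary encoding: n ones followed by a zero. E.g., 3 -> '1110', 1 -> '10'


Encode each number as n ones followed by a terminating 0:
  8 -> 111111110 (9 bits)
  8 -> 111111110 (9 bits)
  11 -> 111111111110 (12 bits)
Total length = 9 + 9 + 12 = 30 bits.

Unary([8, 8, 11]) = 111111110111111110111111111110 (30 bits)


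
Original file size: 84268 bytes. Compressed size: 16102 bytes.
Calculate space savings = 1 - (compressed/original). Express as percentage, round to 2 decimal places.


ratio = compressed/original = 16102/84268 = 0.191081
savings = 1 - ratio = 1 - 0.191081 = 0.808919
as a percentage: 0.808919 * 100 = 80.89%

Space savings = 1 - 16102/84268 = 80.89%


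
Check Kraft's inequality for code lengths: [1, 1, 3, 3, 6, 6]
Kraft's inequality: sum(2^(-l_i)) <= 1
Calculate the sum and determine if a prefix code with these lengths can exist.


Sum = 2^(-1) + 2^(-1) + 2^(-3) + 2^(-3) + 2^(-6) + 2^(-6)
    = 0.5 + 0.5 + 0.125 + 0.125 + 0.015625 + 0.015625
    = 82/64 = 1.28125
Since 1.28125 > 1, Kraft's inequality is NOT satisfied.
A prefix code with these lengths CANNOT exist.

Kraft sum = 1.28125. Not satisfied.


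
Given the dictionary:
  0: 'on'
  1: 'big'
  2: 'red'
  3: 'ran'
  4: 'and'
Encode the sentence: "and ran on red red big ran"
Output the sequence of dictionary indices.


Look up each word in the dictionary:
  'and' -> 4
  'ran' -> 3
  'on' -> 0
  'red' -> 2
  'red' -> 2
  'big' -> 1
  'ran' -> 3

Encoded: [4, 3, 0, 2, 2, 1, 3]


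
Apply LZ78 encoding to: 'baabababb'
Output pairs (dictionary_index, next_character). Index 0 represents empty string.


LZ78 encoding steps:
Dictionary: {0: ''}
Step 1: w='' (idx 0), next='b' -> output (0, 'b'), add 'b' as idx 1
Step 2: w='' (idx 0), next='a' -> output (0, 'a'), add 'a' as idx 2
Step 3: w='a' (idx 2), next='b' -> output (2, 'b'), add 'ab' as idx 3
Step 4: w='ab' (idx 3), next='a' -> output (3, 'a'), add 'aba' as idx 4
Step 5: w='b' (idx 1), next='b' -> output (1, 'b'), add 'bb' as idx 5


Encoded: [(0, 'b'), (0, 'a'), (2, 'b'), (3, 'a'), (1, 'b')]


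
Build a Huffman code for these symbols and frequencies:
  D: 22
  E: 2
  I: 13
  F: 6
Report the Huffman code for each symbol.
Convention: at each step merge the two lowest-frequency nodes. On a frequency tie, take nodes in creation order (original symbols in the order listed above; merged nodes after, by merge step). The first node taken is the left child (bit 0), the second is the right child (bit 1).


Huffman tree construction:
Step 1: Merge E(2) + F(6) = 8
Step 2: Merge (E+F)(8) + I(13) = 21
Step 3: Merge ((E+F)+I)(21) + D(22) = 43
Read each symbol's code off the tree from the root (left child = 0, right child = 1).

Codes:
  D: 1 (length 1)
  E: 000 (length 3)
  I: 01 (length 2)
  F: 001 (length 3)
Average code length: 72/43 = 1.6744 bits/symbol


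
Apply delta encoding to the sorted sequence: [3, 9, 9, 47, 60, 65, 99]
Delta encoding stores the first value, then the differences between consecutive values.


First value: 3
Deltas:
  9 - 3 = 6
  9 - 9 = 0
  47 - 9 = 38
  60 - 47 = 13
  65 - 60 = 5
  99 - 65 = 34


Delta encoded: [3, 6, 0, 38, 13, 5, 34]


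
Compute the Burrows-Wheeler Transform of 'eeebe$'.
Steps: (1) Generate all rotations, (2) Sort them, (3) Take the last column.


Rotations (sorted):
  0: $eeebe -> last char: e
  1: be$eee -> last char: e
  2: e$eeeb -> last char: b
  3: ebe$ee -> last char: e
  4: eebe$e -> last char: e
  5: eeebe$ -> last char: $


BWT = eebee$


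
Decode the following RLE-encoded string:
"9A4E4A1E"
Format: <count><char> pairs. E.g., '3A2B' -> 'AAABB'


Expanding each <count><char> pair:
  9A -> 'AAAAAAAAA'
  4E -> 'EEEE'
  4A -> 'AAAA'
  1E -> 'E'

Decoded = AAAAAAAAAEEEEAAAAE


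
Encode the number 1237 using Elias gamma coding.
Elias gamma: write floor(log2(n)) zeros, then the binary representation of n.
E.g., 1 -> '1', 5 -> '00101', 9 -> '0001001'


num_bits = floor(log2(1237)) + 1 = 11
leading_zeros = num_bits - 1 = 10
binary(1237) = 10011010101

Elias gamma(1237) = '0000000000' + '10011010101' = 000000000010011010101 (21 bits)


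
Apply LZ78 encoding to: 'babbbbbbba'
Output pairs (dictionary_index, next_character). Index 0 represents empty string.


LZ78 encoding steps:
Dictionary: {0: ''}
Step 1: w='' (idx 0), next='b' -> output (0, 'b'), add 'b' as idx 1
Step 2: w='' (idx 0), next='a' -> output (0, 'a'), add 'a' as idx 2
Step 3: w='b' (idx 1), next='b' -> output (1, 'b'), add 'bb' as idx 3
Step 4: w='bb' (idx 3), next='b' -> output (3, 'b'), add 'bbb' as idx 4
Step 5: w='bb' (idx 3), next='a' -> output (3, 'a'), add 'bba' as idx 5


Encoded: [(0, 'b'), (0, 'a'), (1, 'b'), (3, 'b'), (3, 'a')]


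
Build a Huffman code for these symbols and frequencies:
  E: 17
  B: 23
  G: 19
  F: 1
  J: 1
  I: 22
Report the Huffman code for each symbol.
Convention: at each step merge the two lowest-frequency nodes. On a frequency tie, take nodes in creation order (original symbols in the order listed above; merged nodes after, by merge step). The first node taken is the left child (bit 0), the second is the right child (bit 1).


Huffman tree construction:
Step 1: Merge F(1) + J(1) = 2
Step 2: Merge (F+J)(2) + E(17) = 19
Step 3: Merge G(19) + ((F+J)+E)(19) = 38
Step 4: Merge I(22) + B(23) = 45
Step 5: Merge (G+((F+J)+E))(38) + (I+B)(45) = 83
Read each symbol's code off the tree from the root (left child = 0, right child = 1).

Codes:
  E: 011 (length 3)
  B: 11 (length 2)
  G: 00 (length 2)
  F: 0100 (length 4)
  J: 0101 (length 4)
  I: 10 (length 2)
Average code length: 187/83 = 2.2530 bits/symbol


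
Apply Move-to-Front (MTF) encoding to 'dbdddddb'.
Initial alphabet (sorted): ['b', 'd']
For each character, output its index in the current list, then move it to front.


MTF encoding:
'd': index 1 in ['b', 'd'] -> ['d', 'b']
'b': index 1 in ['d', 'b'] -> ['b', 'd']
'd': index 1 in ['b', 'd'] -> ['d', 'b']
'd': index 0 in ['d', 'b'] -> ['d', 'b']
'd': index 0 in ['d', 'b'] -> ['d', 'b']
'd': index 0 in ['d', 'b'] -> ['d', 'b']
'd': index 0 in ['d', 'b'] -> ['d', 'b']
'b': index 1 in ['d', 'b'] -> ['b', 'd']


Output: [1, 1, 1, 0, 0, 0, 0, 1]


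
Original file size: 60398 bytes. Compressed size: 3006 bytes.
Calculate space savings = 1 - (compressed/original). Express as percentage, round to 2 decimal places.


ratio = compressed/original = 3006/60398 = 0.04977
savings = 1 - ratio = 1 - 0.04977 = 0.95023
as a percentage: 0.95023 * 100 = 95.02%

Space savings = 1 - 3006/60398 = 95.02%


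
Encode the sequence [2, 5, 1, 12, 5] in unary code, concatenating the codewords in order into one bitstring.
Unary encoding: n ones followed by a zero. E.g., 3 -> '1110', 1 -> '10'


Encode each number as n ones followed by a terminating 0:
  2 -> 110 (3 bits)
  5 -> 111110 (6 bits)
  1 -> 10 (2 bits)
  12 -> 1111111111110 (13 bits)
  5 -> 111110 (6 bits)
Total length = 3 + 6 + 2 + 13 + 6 = 30 bits.

Unary([2, 5, 1, 12, 5]) = 110111110101111111111110111110 (30 bits)


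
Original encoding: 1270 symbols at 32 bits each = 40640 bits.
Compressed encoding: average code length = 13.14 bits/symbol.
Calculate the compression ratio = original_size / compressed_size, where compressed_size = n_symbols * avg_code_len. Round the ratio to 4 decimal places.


original_size = n_symbols * orig_bits = 1270 * 32 = 40640 bits
compressed_size = n_symbols * avg_code_len = 1270 * 13.14 = 16687.8 bits
ratio = original_size / compressed_size = 40640 / 16687.8 = 2.4353

Compression ratio = 2.4353


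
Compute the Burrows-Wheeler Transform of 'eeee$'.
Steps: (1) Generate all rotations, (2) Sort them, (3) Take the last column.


Rotations (sorted):
  0: $eeee -> last char: e
  1: e$eee -> last char: e
  2: ee$ee -> last char: e
  3: eee$e -> last char: e
  4: eeee$ -> last char: $


BWT = eeee$


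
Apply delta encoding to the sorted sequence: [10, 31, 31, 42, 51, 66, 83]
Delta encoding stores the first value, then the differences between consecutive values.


First value: 10
Deltas:
  31 - 10 = 21
  31 - 31 = 0
  42 - 31 = 11
  51 - 42 = 9
  66 - 51 = 15
  83 - 66 = 17


Delta encoded: [10, 21, 0, 11, 9, 15, 17]


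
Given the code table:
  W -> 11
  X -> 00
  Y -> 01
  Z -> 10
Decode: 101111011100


Decoding:
10 -> Z
11 -> W
11 -> W
01 -> Y
11 -> W
00 -> X


Result: ZWWYWX


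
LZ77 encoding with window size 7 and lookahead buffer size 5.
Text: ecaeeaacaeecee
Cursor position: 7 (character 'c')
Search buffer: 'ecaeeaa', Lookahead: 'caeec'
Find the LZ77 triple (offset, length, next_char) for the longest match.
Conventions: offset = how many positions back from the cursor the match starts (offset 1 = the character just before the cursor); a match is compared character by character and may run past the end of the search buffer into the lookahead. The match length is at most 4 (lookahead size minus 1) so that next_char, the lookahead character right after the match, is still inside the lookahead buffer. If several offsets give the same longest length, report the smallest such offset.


Try each offset into the search buffer:
  offset=1 (pos 6, char 'a'): match length 0
  offset=2 (pos 5, char 'a'): match length 0
  offset=3 (pos 4, char 'e'): match length 0
  offset=4 (pos 3, char 'e'): match length 0
  offset=5 (pos 2, char 'a'): match length 0
  offset=6 (pos 1, char 'c'): match length 4
  offset=7 (pos 0, char 'e'): match length 0
Longest match has length 4 at offset 6.
next_char = character at position 7 + 4 = 11 -> 'c'

Best match: offset=6, length=4 (matching 'caee' starting at position 1)
LZ77 triple: (6, 4, 'c')


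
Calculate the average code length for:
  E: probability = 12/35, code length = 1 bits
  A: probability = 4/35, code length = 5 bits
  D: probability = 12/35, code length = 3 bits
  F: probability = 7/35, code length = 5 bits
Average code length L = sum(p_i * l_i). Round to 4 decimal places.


Weighted contributions p_i * l_i:
  E: (12/35) * 1 = 12/35
  A: (4/35) * 5 = 20/35
  D: (12/35) * 3 = 36/35
  F: (7/35) * 5 = 35/35
Sum = (12 + 20 + 36 + 35)/35 = 103/35

L = 103/35 = 2.9429 bits/symbol


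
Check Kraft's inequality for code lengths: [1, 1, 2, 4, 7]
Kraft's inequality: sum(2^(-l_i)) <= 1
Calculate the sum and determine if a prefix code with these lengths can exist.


Sum = 2^(-1) + 2^(-1) + 2^(-2) + 2^(-4) + 2^(-7)
    = 0.5 + 0.5 + 0.25 + 0.0625 + 0.0078125
    = 169/128 = 1.3203125
Since 1.3203125 > 1, Kraft's inequality is NOT satisfied.
A prefix code with these lengths CANNOT exist.

Kraft sum = 1.3203125. Not satisfied.


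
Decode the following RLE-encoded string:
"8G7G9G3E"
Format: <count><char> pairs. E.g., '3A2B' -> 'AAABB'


Expanding each <count><char> pair:
  8G -> 'GGGGGGGG'
  7G -> 'GGGGGGG'
  9G -> 'GGGGGGGGG'
  3E -> 'EEE'

Decoded = GGGGGGGGGGGGGGGGGGGGGGGGEEE


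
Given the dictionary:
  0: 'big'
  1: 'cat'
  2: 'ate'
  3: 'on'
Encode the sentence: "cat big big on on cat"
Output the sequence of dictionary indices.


Look up each word in the dictionary:
  'cat' -> 1
  'big' -> 0
  'big' -> 0
  'on' -> 3
  'on' -> 3
  'cat' -> 1

Encoded: [1, 0, 0, 3, 3, 1]


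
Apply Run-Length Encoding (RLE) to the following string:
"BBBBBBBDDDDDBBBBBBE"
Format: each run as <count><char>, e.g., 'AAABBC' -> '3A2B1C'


Scanning runs left to right:
  i=0: run of 'B' x 7 -> '7B'
  i=7: run of 'D' x 5 -> '5D'
  i=12: run of 'B' x 6 -> '6B'
  i=18: run of 'E' x 1 -> '1E'

RLE = 7B5D6B1E


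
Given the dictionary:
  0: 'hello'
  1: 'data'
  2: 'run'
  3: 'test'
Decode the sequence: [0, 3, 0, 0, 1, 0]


Look up each index in the dictionary:
  0 -> 'hello'
  3 -> 'test'
  0 -> 'hello'
  0 -> 'hello'
  1 -> 'data'
  0 -> 'hello'

Decoded: "hello test hello hello data hello"


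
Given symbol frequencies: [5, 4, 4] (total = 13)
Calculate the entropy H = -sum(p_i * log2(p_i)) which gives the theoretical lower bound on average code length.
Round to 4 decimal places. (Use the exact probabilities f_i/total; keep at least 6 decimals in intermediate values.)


Per-symbol terms -p_i * log2(p_i) with p_i = f_i/13:
  p = 5/13 = 0.384615: log2(p) = -1.378512, -p*log2(p) = 0.530197
  p = 4/13 = 0.307692: log2(p) = -1.700440, -p*log2(p) = 0.523212
  p = 4/13 = 0.307692: log2(p) = -1.700440, -p*log2(p) = 0.523212
H = 0.530197 + 0.523212 + 0.523212 = 1.576621

H = 1.5766 bits/symbol


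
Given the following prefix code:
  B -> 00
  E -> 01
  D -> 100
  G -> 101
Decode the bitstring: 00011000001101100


Decoding step by step:
Bits 00 -> B
Bits 01 -> E
Bits 100 -> D
Bits 00 -> B
Bits 01 -> E
Bits 101 -> G
Bits 100 -> D


Decoded message: BEDBEGD


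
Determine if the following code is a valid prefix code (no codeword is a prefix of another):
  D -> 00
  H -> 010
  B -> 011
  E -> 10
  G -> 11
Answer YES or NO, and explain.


Checking each pair (does one codeword prefix another?):
  D='00' vs H='010': no prefix
  D='00' vs B='011': no prefix
  D='00' vs E='10': no prefix
  D='00' vs G='11': no prefix
  H='010' vs D='00': no prefix
  H='010' vs B='011': no prefix
  H='010' vs E='10': no prefix
  H='010' vs G='11': no prefix
  B='011' vs D='00': no prefix
  B='011' vs H='010': no prefix
  B='011' vs E='10': no prefix
  B='011' vs G='11': no prefix
  E='10' vs D='00': no prefix
  E='10' vs H='010': no prefix
  E='10' vs B='011': no prefix
  E='10' vs G='11': no prefix
  G='11' vs D='00': no prefix
  G='11' vs H='010': no prefix
  G='11' vs B='011': no prefix
  G='11' vs E='10': no prefix
No violation found over all pairs.

YES -- this is a valid prefix code. No codeword is a prefix of any other codeword.
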